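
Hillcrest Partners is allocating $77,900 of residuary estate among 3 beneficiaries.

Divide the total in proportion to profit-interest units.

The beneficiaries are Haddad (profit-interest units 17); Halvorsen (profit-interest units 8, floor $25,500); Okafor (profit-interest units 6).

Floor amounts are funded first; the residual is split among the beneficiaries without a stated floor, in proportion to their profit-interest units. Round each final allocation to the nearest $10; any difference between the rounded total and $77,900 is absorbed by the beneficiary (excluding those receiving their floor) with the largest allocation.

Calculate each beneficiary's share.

Fund the minimums — Halvorsen $25,500. Residual $52,400.
Residual split over remaining profit-interest units 23: Haddad 38,730.43 → $38,730; Okafor 13,669.57 → $13,670.

Haddad: $38,730; Halvorsen: $25,500; Okafor: $13,670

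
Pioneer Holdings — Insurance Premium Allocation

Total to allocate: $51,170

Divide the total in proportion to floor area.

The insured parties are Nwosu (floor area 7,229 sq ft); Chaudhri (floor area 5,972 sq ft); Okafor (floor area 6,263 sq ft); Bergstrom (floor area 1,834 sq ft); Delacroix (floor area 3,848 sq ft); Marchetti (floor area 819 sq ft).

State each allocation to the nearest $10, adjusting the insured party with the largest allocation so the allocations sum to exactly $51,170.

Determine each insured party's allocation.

Total floor area = 25,965.
Raw shares: Nwosu 7,229/25,965 × $51,170 = 14,246.41; Chaudhri 5,972/25,965 × $51,170 = 11,769.20; Okafor 6,263/25,965 × $51,170 = 12,342.68; Bergstrom 1,834/25,965 × $51,170 = 3,614.32; Delacroix 3,848/25,965 × $51,170 = 7,583.37; Marchetti 819/25,965 × $51,170 = 1,614.03.
At nearest $10: Nwosu $14,250; Chaudhri $11,770; Okafor $12,340; Bergstrom $3,610; Delacroix $7,580; Marchetti $1,610. Sum = $51,160.
Difference $51,170 − $51,160 = +$10 applied to largest allocation (Nwosu): Nwosu becomes $14,260.

Nwosu: $14,260; Chaudhri: $11,770; Okafor: $12,340; Bergstrom: $3,610; Delacroix: $7,580; Marchetti: $1,610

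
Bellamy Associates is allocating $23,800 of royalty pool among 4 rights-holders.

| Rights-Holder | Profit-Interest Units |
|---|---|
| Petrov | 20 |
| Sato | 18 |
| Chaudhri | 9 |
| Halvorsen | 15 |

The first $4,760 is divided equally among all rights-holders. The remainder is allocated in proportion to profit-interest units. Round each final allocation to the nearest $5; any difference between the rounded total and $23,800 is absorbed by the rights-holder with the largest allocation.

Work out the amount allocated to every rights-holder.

First tranche $4,760 split equally: $1,190 each.
Remainder $19,040 by profit-interest units (total 62): Petrov 6,141.94 → $6,140; Sato 5,527.74 → $5,530; Chaudhri 2,763.87 → $2,765; Halvorsen 4,606.45 → $4,605.
Totals: Petrov $1,190 + $6,140 = $7,330; Sato $1,190 + $5,530 = $6,720; Chaudhri $1,190 + $2,765 = $3,955; Halvorsen $1,190 + $4,605 = $5,795.

Petrov: $7,330 · Sato: $6,720 · Chaudhri: $3,955 · Halvorsen: $5,795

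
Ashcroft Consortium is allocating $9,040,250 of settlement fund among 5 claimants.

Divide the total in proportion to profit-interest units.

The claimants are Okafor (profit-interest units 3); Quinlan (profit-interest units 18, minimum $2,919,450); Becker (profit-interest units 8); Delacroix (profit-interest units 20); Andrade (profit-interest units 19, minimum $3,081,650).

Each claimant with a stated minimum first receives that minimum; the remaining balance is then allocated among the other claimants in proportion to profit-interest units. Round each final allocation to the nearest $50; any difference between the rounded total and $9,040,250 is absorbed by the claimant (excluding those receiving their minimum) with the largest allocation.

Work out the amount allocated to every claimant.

Fund the minimums — Quinlan $2,919,450; Andrade $3,081,650. Residual $3,039,150.
Residual split over remaining profit-interest units 31: Okafor 294,111.29 → $294,100; Becker 784,296.77 → $784,300; Delacroix 1,960,741.94 → $1,960,750.

Okafor: $294,100; Quinlan: $2,919,450; Becker: $784,300; Delacroix: $1,960,750; Andrade: $3,081,650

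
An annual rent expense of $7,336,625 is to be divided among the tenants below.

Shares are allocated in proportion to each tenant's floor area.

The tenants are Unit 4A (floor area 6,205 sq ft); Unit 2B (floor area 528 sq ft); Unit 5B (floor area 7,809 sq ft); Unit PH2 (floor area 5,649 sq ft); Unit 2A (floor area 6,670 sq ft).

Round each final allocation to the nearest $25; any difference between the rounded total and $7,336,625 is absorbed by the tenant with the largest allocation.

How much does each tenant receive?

Floor area total: 26,861.
Unrounded shares: Unit 4A 6,205/26,861 × $7,336,625 = 1,694,790.15; Unit 2B 528/26,861 × $7,336,625 = 144,214.21; Unit 5B 7,809/26,861 × $7,336,625 = 2,132,895.45; Unit PH2 5,649/26,861 × $7,336,625 = 1,542,928.21; Unit 2A 6,670/26,861 × $7,336,625 = 1,821,796.98.
After rounding ($25): Unit 4A $1,694,800; Unit 2B $144,225; Unit 5B $2,132,900; Unit PH2 $1,542,925; Unit 2A $1,821,800. Sum = $7,336,650.
Difference $7,336,625 − $7,336,650 = −$25 applied to largest allocation (Unit 5B): Unit 5B becomes $2,132,875.

Unit 4A: $1,694,800 · Unit 2B: $144,225 · Unit 5B: $2,132,875 · Unit PH2: $1,542,925 · Unit 2A: $1,821,800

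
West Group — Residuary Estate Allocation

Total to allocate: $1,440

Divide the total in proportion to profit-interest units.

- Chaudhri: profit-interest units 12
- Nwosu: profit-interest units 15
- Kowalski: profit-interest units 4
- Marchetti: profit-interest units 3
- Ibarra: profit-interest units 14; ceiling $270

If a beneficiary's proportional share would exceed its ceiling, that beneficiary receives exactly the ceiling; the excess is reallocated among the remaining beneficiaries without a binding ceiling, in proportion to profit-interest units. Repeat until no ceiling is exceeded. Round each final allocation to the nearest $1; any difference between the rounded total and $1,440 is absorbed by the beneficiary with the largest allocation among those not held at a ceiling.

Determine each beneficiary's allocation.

Sum of profit-interest units: 48.
Unconstrained shares: Chaudhri 360.00; Nwosu 450.00; Kowalski 120.00; Marchetti 90.00; Ibarra 420.00.
Cap binds for Ibarra ($270); residual $1,170 reallocated over remaining profit-interest units 34.
Redistributed shares: Chaudhri 412.94 → $413; Nwosu 516.18 → $516; Kowalski 137.65 → $138; Marchetti 103.24 → $103.

Chaudhri: $413; Nwosu: $516; Kowalski: $138; Marchetti: $103; Ibarra: $270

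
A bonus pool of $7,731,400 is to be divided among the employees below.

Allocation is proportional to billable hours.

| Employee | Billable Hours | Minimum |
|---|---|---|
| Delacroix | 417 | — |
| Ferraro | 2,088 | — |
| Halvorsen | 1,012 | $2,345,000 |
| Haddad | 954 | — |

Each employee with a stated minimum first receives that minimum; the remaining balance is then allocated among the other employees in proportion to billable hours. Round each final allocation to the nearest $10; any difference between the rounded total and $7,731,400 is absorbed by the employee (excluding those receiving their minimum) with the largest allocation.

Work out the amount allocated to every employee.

Guaranteed amounts: Halvorsen $2,345,000. Remaining pool $5,386,400.
Remaining pool split over remaining billable hours 3,459: Delacroix 649,357.85 → $649,360; Ferraro 3,251,460.88 → $3,251,460; Haddad 1,485,581.27 → $1,485,580.

Delacroix: $649,360; Ferraro: $3,251,460; Halvorsen: $2,345,000; Haddad: $1,485,580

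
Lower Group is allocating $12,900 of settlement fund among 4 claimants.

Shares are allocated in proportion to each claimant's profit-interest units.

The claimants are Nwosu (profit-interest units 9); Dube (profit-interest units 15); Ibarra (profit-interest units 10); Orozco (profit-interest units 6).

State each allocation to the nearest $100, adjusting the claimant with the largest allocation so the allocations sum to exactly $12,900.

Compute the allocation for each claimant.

Combined profit-interest units = 40.
Unrounded shares: Nwosu 9/40 × $12,900 = 2,902.50; Dube 15/40 × $12,900 = 4,837.50; Ibarra 10/40 × $12,900 = 3,225.00; Orozco 6/40 × $12,900 = 1,935.00.
At nearest $100: Nwosu $2,900; Dube $4,800; Ibarra $3,200; Orozco $1,900. Sum = $12,800.
Difference $12,900 − $12,800 = +$100 applied to largest allocation (Dube): Dube becomes $4,900.

Nwosu: $2,900 · Dube: $4,900 · Ibarra: $3,200 · Orozco: $1,900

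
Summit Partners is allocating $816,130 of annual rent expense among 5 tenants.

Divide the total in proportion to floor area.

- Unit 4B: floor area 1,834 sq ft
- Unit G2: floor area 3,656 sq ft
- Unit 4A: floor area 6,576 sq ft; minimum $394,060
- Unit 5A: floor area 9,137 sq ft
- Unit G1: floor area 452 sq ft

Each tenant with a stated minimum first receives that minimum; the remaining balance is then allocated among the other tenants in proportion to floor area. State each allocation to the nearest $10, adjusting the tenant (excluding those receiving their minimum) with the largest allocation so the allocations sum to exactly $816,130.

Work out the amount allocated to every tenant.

Unit 4B: $51,330 | Unit G2: $102,330 | Unit 4A: $394,060 | Unit 5A: $255,760 | Unit G1: $12,650

Minimums first: Unit 4A $394,060. Remaining pool $422,070.
Remaining pool split over remaining floor area 15,079: Unit 4B 51,334.73 → $51,330; Unit G2 102,333.57 → $102,330; Unit 5A 255,749.96 → $255,750; Unit G1 12,651.74 → $12,650.
Rounding difference +$10 applied to Unit 5A → $255,760.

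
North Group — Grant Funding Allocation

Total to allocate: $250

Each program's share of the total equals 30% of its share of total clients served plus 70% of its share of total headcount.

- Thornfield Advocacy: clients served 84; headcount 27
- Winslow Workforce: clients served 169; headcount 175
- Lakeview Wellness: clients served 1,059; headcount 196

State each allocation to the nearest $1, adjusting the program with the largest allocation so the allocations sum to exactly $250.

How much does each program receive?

Totals — clients served 1,312, headcount 398.
Composite weights (30% clients served + 70% headcount): Thornfield Advocacy 0.0667; Winslow Workforce 0.3464; Lakeview Wellness 0.5869.
Raw shares: Thornfield Advocacy 16.67; Winslow Workforce 86.61; Lakeview Wellness 146.72.
Rounded to nearest $1: Thornfield Advocacy $17; Winslow Workforce $87; Lakeview Wellness $147. Sum = $251.
Difference $250 − $251 = −$1 applied to largest allocation (Lakeview Wellness): Lakeview Wellness becomes $146.

Thornfield Advocacy: $17; Winslow Workforce: $87; Lakeview Wellness: $146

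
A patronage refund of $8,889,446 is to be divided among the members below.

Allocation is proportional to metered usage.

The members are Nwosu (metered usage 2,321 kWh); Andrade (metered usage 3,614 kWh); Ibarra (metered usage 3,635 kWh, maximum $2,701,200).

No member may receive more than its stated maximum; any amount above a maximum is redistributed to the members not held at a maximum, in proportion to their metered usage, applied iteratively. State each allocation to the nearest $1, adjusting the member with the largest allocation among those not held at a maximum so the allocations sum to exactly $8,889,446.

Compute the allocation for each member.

Total metered usage = 9,570.
Proportional shares (ignoring caps): Nwosu 2,155,946.10; Andrade 3,356,996.64; Ibarra 3,376,503.26.
Cap binds for Ibarra ($2,701,200); residual $6,188,246 reallocated over remaining metered usage 5,935.
Remaining shares: Nwosu 2,420,036.89 → $2,420,037; Andrade 3,768,209.11 → $3,768,209.

Nwosu: $2,420,037; Andrade: $3,768,209; Ibarra: $2,701,200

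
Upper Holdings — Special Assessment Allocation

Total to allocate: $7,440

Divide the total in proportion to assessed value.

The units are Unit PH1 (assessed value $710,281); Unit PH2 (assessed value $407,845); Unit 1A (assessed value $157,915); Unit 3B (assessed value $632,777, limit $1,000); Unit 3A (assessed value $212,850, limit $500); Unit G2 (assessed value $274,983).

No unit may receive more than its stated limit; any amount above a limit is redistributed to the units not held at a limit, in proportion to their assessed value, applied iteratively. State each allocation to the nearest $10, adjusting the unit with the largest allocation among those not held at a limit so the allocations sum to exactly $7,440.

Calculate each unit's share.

Unit PH1: $2,730 | Unit PH2: $1,560 | Unit 1A: $600 | Unit 3B: $1,000 | Unit 3A: $500 | Unit G2: $1,050

Total assessed value = 2,396,651.
Pro-rata shares before constraints: Unit PH1 2,204.95; Unit PH2 1,266.09; Unit 1A 490.22; Unit 3B 1,964.35; Unit 3A 660.76; Unit G2 853.64.
Capped: Unit 3B ($1,000), Unit 3A ($500); remaining pool $5,940 reallocated over remaining assessed value 1,551,024.
Shares after redistribution: Unit PH1 2,720.18 → $2,720; Unit PH2 1,561.94 → $1,560; Unit 1A 604.77 → $600; Unit G2 1,053.11 → $1,050.
Rounding difference +$10 applied to Unit PH1 → $2,730.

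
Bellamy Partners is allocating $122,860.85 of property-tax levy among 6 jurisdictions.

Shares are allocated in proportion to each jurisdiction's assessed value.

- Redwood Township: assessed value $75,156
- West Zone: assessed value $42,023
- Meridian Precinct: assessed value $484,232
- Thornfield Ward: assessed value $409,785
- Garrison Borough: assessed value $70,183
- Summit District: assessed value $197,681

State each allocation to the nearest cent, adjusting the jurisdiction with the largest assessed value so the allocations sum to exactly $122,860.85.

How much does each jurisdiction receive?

Redwood Township: $7,219.15 | West Zone: $4,036.54 | Meridian Precinct: $46,513.19 | Thornfield Ward: $39,362.14 | Garrison Borough: $6,741.47 | Summit District: $18,988.36

Sum of assessed value: 75,156 + 42,023 + 484,232 + 409,785 + 70,183 + 197,681 = 1,279,060.
Proportional shares: Redwood Township 7,219.1532; West Zone 4,036.5436; Meridian Precinct 46,513.1856; Thornfield Ward 39,362.1358; Garrison Borough 6,741.4688; Summit District 18,988.3631.
At nearest cent: Redwood Township $7,219.15; West Zone $4,036.54; Meridian Precinct $46,513.19; Thornfield Ward $39,362.14; Garrison Borough $6,741.47; Summit District $18,988.36. Sum = $122,860.85.
Sum already equals the total — no adjustment.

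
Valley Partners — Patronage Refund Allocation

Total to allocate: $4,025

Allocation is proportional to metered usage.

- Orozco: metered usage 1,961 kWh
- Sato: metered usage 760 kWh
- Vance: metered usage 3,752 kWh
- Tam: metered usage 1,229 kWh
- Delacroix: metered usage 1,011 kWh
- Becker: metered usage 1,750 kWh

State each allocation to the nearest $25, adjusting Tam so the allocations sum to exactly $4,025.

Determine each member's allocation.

Sum of metered usage: 10,463.
Proportional shares: Orozco 1,961/10,463 × $4,025 = 754.37; Sato 760/10,463 × $4,025 = 292.36; Vance 3,752/10,463 × $4,025 = 1,443.35; Tam 1,229/10,463 × $4,025 = 472.78; Delacroix 1,011/10,463 × $4,025 = 388.92; Becker 1,750/10,463 × $4,025 = 673.21.
Rounded to nearest $25: Orozco $750; Sato $300; Vance $1,450; Tam $475; Delacroix $400; Becker $675. Sum = $4,050.
Difference $4,025 − $4,050 = −$25 applied to Tam: Tam becomes $450.

Orozco: $750 | Sato: $300 | Vance: $1,450 | Tam: $450 | Delacroix: $400 | Becker: $675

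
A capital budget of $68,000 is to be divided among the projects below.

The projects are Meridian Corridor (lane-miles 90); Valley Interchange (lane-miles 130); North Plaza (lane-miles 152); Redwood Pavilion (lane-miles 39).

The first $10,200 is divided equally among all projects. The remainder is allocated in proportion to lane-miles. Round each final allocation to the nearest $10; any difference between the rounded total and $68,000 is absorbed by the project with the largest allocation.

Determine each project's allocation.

Equal tier: $10,200 ÷ 4 = $2,550 apiece.
Remainder $57,800 by lane-miles (total 411): Meridian Corridor 12,656.93 → $12,660; Valley Interchange 18,282.24 → $18,280; North Plaza 21,376.16 → $21,380; Redwood Pavilion 5,484.67 → $5,480.
Totals: Meridian Corridor $2,550 + $12,660 = $15,210; Valley Interchange $2,550 + $18,280 = $20,830; North Plaza $2,550 + $21,380 = $23,930; Redwood Pavilion $2,550 + $5,480 = $8,030.

Meridian Corridor: $15,210 · Valley Interchange: $20,830 · North Plaza: $23,930 · Redwood Pavilion: $8,030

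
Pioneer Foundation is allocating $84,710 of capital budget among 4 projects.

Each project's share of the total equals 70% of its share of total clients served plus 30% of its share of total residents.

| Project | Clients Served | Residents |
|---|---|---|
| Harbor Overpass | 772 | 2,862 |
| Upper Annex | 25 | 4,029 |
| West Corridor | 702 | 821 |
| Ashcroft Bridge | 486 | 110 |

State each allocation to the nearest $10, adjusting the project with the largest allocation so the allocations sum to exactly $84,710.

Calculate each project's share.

Harbor Overpass: $32,350 | Upper Annex: $13,840 | West Corridor: $23,640 | Ashcroft Bridge: $14,880

Totals — clients served 1,985, residents 7,822.
Composite weights (70% clients served + 30% residents): Harbor Overpass 0.3820; Upper Annex 0.1633; West Corridor 0.2790; Ashcroft Bridge 0.1756.
Pro-rata amounts: Harbor Overpass 32,359.99; Upper Annex 13,836.69; West Corridor 23,637.88; Ashcroft Bridge 14,875.44.
Rounded to nearest $10: Harbor Overpass $32,360; Upper Annex $13,840; West Corridor $23,640; Ashcroft Bridge $14,880. Sum = $84,720.
Difference $84,710 − $84,720 = −$10 applied to largest allocation (Harbor Overpass): Harbor Overpass becomes $32,350.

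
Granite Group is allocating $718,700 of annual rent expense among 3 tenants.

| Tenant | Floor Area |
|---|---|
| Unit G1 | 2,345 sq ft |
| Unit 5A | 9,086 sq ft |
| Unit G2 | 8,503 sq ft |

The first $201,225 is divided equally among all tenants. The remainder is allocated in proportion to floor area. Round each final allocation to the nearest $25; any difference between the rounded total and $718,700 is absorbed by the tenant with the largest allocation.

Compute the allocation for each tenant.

Equal tier: $201,225 ÷ 3 = $67,075 apiece.
Remainder $517,475 by floor area (total 19,934): Unit G1 60,874.83 → $60,875; Unit 5A 235,867.25 → $235,875; Unit G2 220,732.91 → $220,725.
Totals: Unit G1 $67,075 + $60,875 = $127,950; Unit 5A $67,075 + $235,875 = $302,950; Unit G2 $67,075 + $220,725 = $287,800.

Unit G1: $127,950 | Unit 5A: $302,950 | Unit G2: $287,800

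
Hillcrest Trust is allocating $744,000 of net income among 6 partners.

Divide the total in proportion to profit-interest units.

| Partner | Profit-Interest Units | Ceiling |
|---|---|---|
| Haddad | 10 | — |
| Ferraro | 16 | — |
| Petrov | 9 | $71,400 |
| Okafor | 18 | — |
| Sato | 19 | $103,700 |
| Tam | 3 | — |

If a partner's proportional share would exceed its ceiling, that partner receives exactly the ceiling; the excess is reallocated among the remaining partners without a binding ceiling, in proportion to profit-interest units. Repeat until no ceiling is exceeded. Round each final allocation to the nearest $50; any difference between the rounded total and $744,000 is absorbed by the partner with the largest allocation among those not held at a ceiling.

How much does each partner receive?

Haddad: $121,050 · Ferraro: $193,650 · Petrov: $71,400 · Okafor: $217,900 · Sato: $103,700 · Tam: $36,300

Profit-interest units total: 75.
Unconstrained shares: Haddad 99,200.00; Ferraro 158,720.00; Petrov 89,280.00; Okafor 178,560.00; Sato 188,480.00; Tam 29,760.00.
Held at cap: Petrov ($71,400), Sato ($103,700); balance $568,900 reallocated over remaining profit-interest units 47.
Shares after redistribution: Haddad 121,042.55 → $121,050; Ferraro 193,668.09 → $193,650; Okafor 217,876.60 → $217,900; Tam 36,312.77 → $36,300.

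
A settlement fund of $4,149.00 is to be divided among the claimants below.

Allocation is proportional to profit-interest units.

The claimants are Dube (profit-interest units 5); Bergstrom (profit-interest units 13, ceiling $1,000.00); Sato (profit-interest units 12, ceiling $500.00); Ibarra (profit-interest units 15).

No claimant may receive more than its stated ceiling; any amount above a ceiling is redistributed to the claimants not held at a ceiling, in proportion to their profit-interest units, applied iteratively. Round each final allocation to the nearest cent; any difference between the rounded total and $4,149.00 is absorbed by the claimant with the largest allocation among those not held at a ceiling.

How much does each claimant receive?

Sum of profit-interest units: 45.
Proportional shares (ignoring caps): Dube 461.0000; Bergstrom 1,198.6000; Sato 1,106.4000; Ibarra 1,383.0000.
Cap binds for Bergstrom ($1,000.00), Sato ($500.00); residual $2,649.00 reallocated over remaining profit-interest units 20.
Remaining shares: Dube 662.2500 → $662.25; Ibarra 1,986.7500 → $1,986.75.

Dube: $662.25 · Bergstrom: $1,000.00 · Sato: $500.00 · Ibarra: $1,986.75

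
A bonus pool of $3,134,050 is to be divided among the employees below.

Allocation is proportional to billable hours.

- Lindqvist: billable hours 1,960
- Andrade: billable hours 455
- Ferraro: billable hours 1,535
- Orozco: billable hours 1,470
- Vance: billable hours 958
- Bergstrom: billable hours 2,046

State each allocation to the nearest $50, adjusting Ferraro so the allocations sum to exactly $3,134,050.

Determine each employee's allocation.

Lindqvist: $729,200; Andrade: $169,300; Ferraro: $571,050; Orozco: $546,900; Vance: $356,400; Bergstrom: $761,200

Sum of billable hours: 8,424.
Unrounded shares: Lindqvist 1,960/8,424 × $3,134,050 = 729,194.92; Andrade 455/8,424 × $3,134,050 = 169,277.39; Ferraro 1,535/8,424 × $3,134,050 = 571,078.67; Orozco 1,470/8,424 × $3,134,050 = 546,896.19; Vance 958/8,424 × $3,134,050 = 356,412.62; Bergstrom 2,046/8,424 × $3,134,050 = 761,190.21.
After rounding ($50): Lindqvist $729,200; Andrade $169,300; Ferraro $571,100; Orozco $546,900; Vance $356,400; Bergstrom $761,200. Sum = $3,134,100.
Difference $3,134,050 − $3,134,100 = −$50 applied to Ferraro: Ferraro becomes $571,050.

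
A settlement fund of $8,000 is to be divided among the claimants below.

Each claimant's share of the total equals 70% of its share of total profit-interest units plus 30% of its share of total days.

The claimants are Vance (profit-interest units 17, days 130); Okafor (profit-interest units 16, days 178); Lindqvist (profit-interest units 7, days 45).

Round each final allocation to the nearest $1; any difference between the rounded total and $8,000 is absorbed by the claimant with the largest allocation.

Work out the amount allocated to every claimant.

Vance: $3,264; Okafor: $3,450; Lindqvist: $1,286

Totals — profit-interest units 40, days 353.
Composite weights (70% profit-interest units + 30% days): Vance 0.4080; Okafor 0.4313; Lindqvist 0.1607.
Unrounded shares: Vance 3,263.85; Okafor 3,450.20; Lindqvist 1,285.95.
At nearest $1: Vance $3,264; Okafor $3,450; Lindqvist $1,286. Sum = $8,000.
Rounded total matches; no reconciliation needed.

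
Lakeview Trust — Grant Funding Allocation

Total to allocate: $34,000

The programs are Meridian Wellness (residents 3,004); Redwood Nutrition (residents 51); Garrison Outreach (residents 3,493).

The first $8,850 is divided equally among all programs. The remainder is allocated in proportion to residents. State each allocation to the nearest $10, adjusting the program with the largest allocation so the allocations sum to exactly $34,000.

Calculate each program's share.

Meridian Wellness: $14,490; Redwood Nutrition: $3,150; Garrison Outreach: $16,360

$8,850 shared equally gives $2,950 per program.
Remainder $25,150 by residents (total 6,548): Meridian Wellness 11,537.97 → $11,540; Redwood Nutrition 195.88 → $200; Garrison Outreach 13,416.15 → $13,420.
Rounding difference −$10 on remainder applied to Garrison Outreach.
Totals: Meridian Wellness $2,950 + $11,540 = $14,490; Redwood Nutrition $2,950 + $200 = $3,150; Garrison Outreach $2,950 + $13,410 = $16,360.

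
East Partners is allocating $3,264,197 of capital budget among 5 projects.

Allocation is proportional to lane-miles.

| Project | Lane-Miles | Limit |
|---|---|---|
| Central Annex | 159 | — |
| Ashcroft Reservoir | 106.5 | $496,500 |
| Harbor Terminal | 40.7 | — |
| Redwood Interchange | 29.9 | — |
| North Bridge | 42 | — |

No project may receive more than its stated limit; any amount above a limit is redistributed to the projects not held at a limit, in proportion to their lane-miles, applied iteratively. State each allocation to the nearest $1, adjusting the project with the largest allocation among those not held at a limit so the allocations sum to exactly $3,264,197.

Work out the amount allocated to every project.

Central Annex: $1,620,265 · Ashcroft Reservoir: $496,500 · Harbor Terminal: $414,747 · Redwood Interchange: $304,691 · North Bridge: $427,994

Combined lane-miles = 378.1.
Unconstrained shares: Central Annex 1,372,672.11; Ashcroft Reservoir 919,431.32; Harbor Terminal 351,369.53; Redwood Interchange 258,131.42; North Bridge 362,592.63.
Capped: Ashcroft Reservoir ($496,500); balance $2,767,697 reallocated over remaining lane-miles 271.6.
Redistributed shares: Central Annex 1,620,264.44 → $1,620,264; Harbor Terminal 414,746.94 → $414,747; Redwood Interchange 304,691.24 → $304,691; North Bridge 427,994.38 → $427,994.
Rounding difference +$1 applied to Central Annex → $1,620,265.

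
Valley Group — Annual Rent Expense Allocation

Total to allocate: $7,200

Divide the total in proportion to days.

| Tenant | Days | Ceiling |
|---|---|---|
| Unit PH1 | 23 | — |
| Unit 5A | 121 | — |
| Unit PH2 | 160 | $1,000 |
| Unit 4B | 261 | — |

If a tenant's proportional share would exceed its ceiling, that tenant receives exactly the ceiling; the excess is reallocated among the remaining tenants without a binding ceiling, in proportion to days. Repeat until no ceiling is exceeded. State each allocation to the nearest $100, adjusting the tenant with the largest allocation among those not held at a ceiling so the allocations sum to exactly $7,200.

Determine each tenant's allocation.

Unit PH1: $400; Unit 5A: $1,900; Unit PH2: $1,000; Unit 4B: $3,900

Total days = 565.
Unconstrained shares: Unit PH1 293.10; Unit 5A 1,541.95; Unit PH2 2,038.94; Unit 4B 3,326.02.
Held at cap: Unit PH2 ($1,000); remaining pool $6,200 reallocated over remaining days 405.
Shares after redistribution: Unit PH1 352.10 → $400; Unit 5A 1,852.35 → $1,900; Unit 4B 3,995.56 → $4,000.
Rounding difference −$100 applied to Unit 4B → $3,900.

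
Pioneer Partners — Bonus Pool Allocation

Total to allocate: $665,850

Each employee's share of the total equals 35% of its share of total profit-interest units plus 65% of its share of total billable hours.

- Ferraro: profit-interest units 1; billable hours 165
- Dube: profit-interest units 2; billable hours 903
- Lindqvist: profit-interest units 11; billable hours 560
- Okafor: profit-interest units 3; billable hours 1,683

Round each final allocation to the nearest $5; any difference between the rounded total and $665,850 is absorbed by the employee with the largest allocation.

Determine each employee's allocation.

Profit-interest units total 17; billable hours total 3,311.
Composite weights (35% profit-interest units + 65% billable hours): Ferraro 0.0530; Dube 0.2184; Lindqvist 0.3364; Okafor 0.3922.
Raw shares: Ferraro 35,276.91; Dube 145,454.40; Lindqvist 223,996.71; Okafor 261,121.98.
Rounded to nearest $5: Ferraro $35,275; Dube $145,455; Lindqvist $223,995; Okafor $261,120. Sum = $665,845.
Difference $665,850 − $665,845 = +$5 applied to largest allocation (Okafor): Okafor becomes $261,125.

Ferraro: $35,275; Dube: $145,455; Lindqvist: $223,995; Okafor: $261,125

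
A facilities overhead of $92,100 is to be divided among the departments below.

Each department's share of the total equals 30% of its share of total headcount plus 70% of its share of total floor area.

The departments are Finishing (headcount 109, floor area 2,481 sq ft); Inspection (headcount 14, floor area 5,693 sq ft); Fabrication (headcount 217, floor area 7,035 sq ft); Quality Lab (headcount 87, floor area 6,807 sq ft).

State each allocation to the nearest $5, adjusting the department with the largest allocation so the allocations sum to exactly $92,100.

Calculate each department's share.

Headcount total 427; floor area total 22,016.
Blended shares (30% headcount + 70% floor area): Finishing 0.1555; Inspection 0.1908; Fabrication 0.3761; Quality Lab 0.2776.
Proportional shares: Finishing 14,318.27; Inspection 17,576.86; Fabrication 34,642.24; Quality Lab 25,562.64.
After rounding ($5): Finishing $14,320; Inspection $17,575; Fabrication $34,640; Quality Lab $25,565. Sum = $92,100.
Sum already equals the total — no adjustment.

Finishing: $14,320; Inspection: $17,575; Fabrication: $34,640; Quality Lab: $25,565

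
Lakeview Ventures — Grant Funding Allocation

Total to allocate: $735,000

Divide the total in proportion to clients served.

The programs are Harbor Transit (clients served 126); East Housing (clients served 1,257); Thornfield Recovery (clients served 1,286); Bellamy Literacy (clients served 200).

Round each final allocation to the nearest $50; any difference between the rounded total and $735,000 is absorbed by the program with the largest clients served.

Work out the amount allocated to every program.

Total clients served = 2,869.
Unrounded shares: Harbor Transit 126/2,869 × $735,000 = 32,279.54; East Housing 1,257/2,869 × $735,000 = 322,026.84; Thornfield Recovery 1,286/2,869 × $735,000 = 329,456.26; Bellamy Literacy 200/2,869 × $735,000 = 51,237.36.
After rounding ($50): Harbor Transit $32,300; East Housing $322,050; Thornfield Recovery $329,450; Bellamy Literacy $51,250. Sum = $735,050.
Difference $735,000 − $735,050 = −$50 applied to largest clients served (Thornfield Recovery): Thornfield Recovery becomes $329,400.

Harbor Transit: $32,300; East Housing: $322,050; Thornfield Recovery: $329,400; Bellamy Literacy: $51,250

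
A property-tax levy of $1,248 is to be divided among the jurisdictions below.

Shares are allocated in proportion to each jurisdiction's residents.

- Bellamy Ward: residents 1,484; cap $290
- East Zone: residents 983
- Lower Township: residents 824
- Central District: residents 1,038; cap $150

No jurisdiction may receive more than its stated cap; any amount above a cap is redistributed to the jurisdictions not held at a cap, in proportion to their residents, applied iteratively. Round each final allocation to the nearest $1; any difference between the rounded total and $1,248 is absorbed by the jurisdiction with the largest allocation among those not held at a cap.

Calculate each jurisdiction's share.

Total residents = 4,329.
Pro-rata shares before constraints: Bellamy Ward 427.82; East Zone 283.39; Lower Township 237.55; Central District 299.24.
Capped: Bellamy Ward ($290), Central District ($150); balance $808 reallocated over remaining residents 1,807.
Remaining shares: East Zone 439.55 → $440; Lower Township 368.45 → $368.

Bellamy Ward: $290; East Zone: $440; Lower Township: $368; Central District: $150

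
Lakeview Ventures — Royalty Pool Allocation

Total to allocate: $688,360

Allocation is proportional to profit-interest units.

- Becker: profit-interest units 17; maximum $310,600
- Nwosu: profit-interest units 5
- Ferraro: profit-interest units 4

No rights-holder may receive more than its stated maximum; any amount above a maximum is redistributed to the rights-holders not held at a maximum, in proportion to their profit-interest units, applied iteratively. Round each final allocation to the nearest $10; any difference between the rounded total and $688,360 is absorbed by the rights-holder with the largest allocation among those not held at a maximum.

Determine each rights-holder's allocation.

Becker: $310,600 · Nwosu: $209,870 · Ferraro: $167,890

Sum of profit-interest units: 26.
Proportional shares (ignoring caps): Becker 450,081.54; Nwosu 132,376.92; Ferraro 105,901.54.
Held at cap: Becker ($310,600); balance $377,760 reallocated over remaining profit-interest units 9.
Shares after redistribution: Nwosu 209,866.67 → $209,870; Ferraro 167,893.33 → $167,890.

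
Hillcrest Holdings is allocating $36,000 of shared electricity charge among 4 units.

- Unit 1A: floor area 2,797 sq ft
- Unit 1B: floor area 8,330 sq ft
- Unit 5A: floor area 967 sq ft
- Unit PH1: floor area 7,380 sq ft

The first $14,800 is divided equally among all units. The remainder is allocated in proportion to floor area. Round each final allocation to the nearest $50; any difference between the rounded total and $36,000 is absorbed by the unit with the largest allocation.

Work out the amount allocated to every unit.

Equal tier: $14,800 ÷ 4 = $3,700 apiece.
Remainder $21,200 by floor area (total 19,474): Unit 1A 3,044.90 → $3,050; Unit 1B 9,068.30 → $9,050; Unit 5A 1,052.71 → $1,050; Unit PH1 8,034.10 → $8,050.
Totals: Unit 1A $3,700 + $3,050 = $6,750; Unit 1B $3,700 + $9,050 = $12,750; Unit 5A $3,700 + $1,050 = $4,750; Unit PH1 $3,700 + $8,050 = $11,750.

Unit 1A: $6,750; Unit 1B: $12,750; Unit 5A: $4,750; Unit PH1: $11,750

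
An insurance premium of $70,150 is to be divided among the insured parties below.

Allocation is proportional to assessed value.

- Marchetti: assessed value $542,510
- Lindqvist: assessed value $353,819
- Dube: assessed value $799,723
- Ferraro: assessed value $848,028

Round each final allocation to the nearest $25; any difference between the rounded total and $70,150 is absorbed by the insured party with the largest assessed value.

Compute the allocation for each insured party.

Sum of assessed value: 542,510 + 353,819 + 799,723 + 848,028 = 2,544,080.
Pro-rata amounts: Marchetti 14,959.07; Lindqvist 9,756.14; Dube 22,051.42; Ferraro 23,383.37.
After rounding ($25): Marchetti $14,950; Lindqvist $9,750; Dube $22,050; Ferraro $23,375. Sum = $70,125.
Difference $70,150 − $70,125 = +$25 applied to largest assessed value (Ferraro): Ferraro becomes $23,400.

Marchetti: $14,950; Lindqvist: $9,750; Dube: $22,050; Ferraro: $23,400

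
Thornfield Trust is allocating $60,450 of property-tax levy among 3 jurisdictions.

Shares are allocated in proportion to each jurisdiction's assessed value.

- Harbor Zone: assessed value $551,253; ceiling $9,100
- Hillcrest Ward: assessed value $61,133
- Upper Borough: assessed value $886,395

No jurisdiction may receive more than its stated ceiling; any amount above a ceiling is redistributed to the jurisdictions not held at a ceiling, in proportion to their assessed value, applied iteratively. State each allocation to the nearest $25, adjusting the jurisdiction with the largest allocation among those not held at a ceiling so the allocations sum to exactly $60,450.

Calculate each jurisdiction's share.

Harbor Zone: $9,100 · Hillcrest Ward: $3,325 · Upper Borough: $48,025

Sum of assessed value: 1,498,781.
Unconstrained shares: Harbor Zone 22,233.56; Hillcrest Ward 2,465.66; Upper Borough 35,750.77.
Cap binds for Harbor Zone ($9,100); residual $51,350 reallocated over remaining assessed value 947,528.
Shares after redistribution: Hillcrest Ward 3,313.02 → $3,325; Upper Borough 48,036.98 → $48,025.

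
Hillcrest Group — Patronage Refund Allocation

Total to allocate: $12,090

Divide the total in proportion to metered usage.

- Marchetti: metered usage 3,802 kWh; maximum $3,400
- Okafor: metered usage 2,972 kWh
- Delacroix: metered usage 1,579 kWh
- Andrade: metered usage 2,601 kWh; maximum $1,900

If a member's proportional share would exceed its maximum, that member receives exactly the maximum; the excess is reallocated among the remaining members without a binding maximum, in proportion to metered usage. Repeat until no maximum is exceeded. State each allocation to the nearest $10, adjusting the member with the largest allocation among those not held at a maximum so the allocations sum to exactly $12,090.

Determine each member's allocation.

Total metered usage = 10,954.
Proportional shares (ignoring caps): Marchetti 4,196.29; Okafor 3,280.22; Delacroix 1,742.75; Andrade 2,870.74.
Capped: Marchetti ($3,400), Andrade ($1,900); remaining pool $6,790 reallocated over remaining metered usage 4,551.
Remaining shares: Okafor 4,434.16 → $4,430; Delacroix 2,355.84 → $2,360.

Marchetti: $3,400 · Okafor: $4,430 · Delacroix: $2,360 · Andrade: $1,900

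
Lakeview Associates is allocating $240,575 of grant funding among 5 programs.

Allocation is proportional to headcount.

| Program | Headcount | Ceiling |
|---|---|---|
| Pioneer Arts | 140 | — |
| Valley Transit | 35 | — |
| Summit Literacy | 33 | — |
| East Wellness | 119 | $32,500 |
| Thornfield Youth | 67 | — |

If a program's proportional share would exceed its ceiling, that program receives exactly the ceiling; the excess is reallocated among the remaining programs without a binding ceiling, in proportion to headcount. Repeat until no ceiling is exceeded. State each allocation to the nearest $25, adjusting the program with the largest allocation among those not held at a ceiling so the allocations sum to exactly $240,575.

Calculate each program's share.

Pioneer Arts: $105,925 | Valley Transit: $26,475 | Summit Literacy: $24,975 | East Wellness: $32,500 | Thornfield Youth: $50,700

Headcount total: 394.
Unconstrained shares: Pioneer Arts 85,483.50; Valley Transit 21,370.88; Summit Literacy 20,149.68; East Wellness 72,660.98; Thornfield Youth 40,909.96.
Cap binds for East Wellness ($32,500); residual $208,075 reallocated over remaining headcount 275.
Remaining shares: Pioneer Arts 105,929.09 → $105,925; Valley Transit 26,482.27 → $26,475; Summit Literacy 24,969.00 → $24,975; Thornfield Youth 50,694.64 → $50,700.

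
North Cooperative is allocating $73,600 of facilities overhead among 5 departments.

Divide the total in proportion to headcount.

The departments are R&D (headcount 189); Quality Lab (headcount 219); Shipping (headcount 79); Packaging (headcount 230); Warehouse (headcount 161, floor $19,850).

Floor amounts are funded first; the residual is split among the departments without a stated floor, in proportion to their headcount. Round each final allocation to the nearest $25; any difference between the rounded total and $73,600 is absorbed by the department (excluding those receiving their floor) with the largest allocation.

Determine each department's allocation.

Minimums first: Warehouse $19,850. Remaining pool $53,750.
Remaining pool split over remaining headcount 717: R&D 14,168.41 → $14,175; Quality Lab 16,417.36 → $16,425; Shipping 5,922.25 → $5,925; Packaging 17,241.98 → $17,250.
Rounding difference −$25 applied to Packaging → $17,225.

R&D: $14,175 | Quality Lab: $16,425 | Shipping: $5,925 | Packaging: $17,225 | Warehouse: $19,850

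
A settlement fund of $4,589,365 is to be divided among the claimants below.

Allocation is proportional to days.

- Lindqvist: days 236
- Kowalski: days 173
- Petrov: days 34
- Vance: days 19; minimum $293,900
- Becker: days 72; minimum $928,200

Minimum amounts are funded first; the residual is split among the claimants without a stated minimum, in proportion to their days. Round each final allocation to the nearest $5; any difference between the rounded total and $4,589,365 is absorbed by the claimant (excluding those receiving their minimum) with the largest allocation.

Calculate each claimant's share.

Lindqvist: $1,793,850; Kowalski: $1,314,980; Petrov: $258,435; Vance: $293,900; Becker: $928,200

Guaranteed amounts: Vance $293,900; Becker $928,200. Residual $3,367,265.
Residual split over remaining days 443: Lindqvist 1,793,847.72 → $1,793,850; Kowalski 1,314,981.59 → $1,314,980; Petrov 258,435.69 → $258,435.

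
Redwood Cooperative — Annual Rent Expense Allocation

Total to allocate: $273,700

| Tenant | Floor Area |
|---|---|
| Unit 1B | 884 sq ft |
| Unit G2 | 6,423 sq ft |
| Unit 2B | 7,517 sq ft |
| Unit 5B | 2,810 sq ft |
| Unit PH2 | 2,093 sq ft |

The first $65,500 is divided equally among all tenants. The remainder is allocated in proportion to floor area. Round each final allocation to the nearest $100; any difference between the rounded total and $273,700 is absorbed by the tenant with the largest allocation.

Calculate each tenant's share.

Unit 1B: $22,400; Unit G2: $80,900; Unit 2B: $92,400; Unit 5B: $42,800; Unit PH2: $35,200

First tranche $65,500 split equally: $13,100 each.
Remainder $208,200 by floor area (total 19,727): Unit 1B 9,329.79 → $9,300; Unit G2 67,788.75 → $67,800; Unit 2B 79,334.89 → $79,300; Unit 5B 29,656.92 → $29,700; Unit PH2 22,089.65 → $22,100.
Totals: Unit 1B $13,100 + $9,300 = $22,400; Unit G2 $13,100 + $67,800 = $80,900; Unit 2B $13,100 + $79,300 = $92,400; Unit 5B $13,100 + $29,700 = $42,800; Unit PH2 $13,100 + $22,100 = $35,200.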